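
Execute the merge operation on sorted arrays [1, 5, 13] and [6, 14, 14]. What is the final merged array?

Merging process:

Compare 1 vs 6: take 1 from left. Merged: [1]
Compare 5 vs 6: take 5 from left. Merged: [1, 5]
Compare 13 vs 6: take 6 from right. Merged: [1, 5, 6]
Compare 13 vs 14: take 13 from left. Merged: [1, 5, 6, 13]
Append remaining from right: [14, 14]. Merged: [1, 5, 6, 13, 14, 14]

Final merged array: [1, 5, 6, 13, 14, 14]
Total comparisons: 4

The merged array is [1, 5, 6, 13, 14, 14], requiring 4 comparisons. The merge step runs in O(n) time where n is the total number of elements.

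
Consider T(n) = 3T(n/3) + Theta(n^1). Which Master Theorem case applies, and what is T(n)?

Master Theorem for T(n) = 3T(n/3) + O(n^1):

a = 3, b = 3, c = 1
log_b(a) = log_3(3) = 1.0000

Case 2: c = 1 = log_3(3) = 1.0000
T(n) = O(n^1 log n) = O(n log n)

For T(n) = 3T(n/3) + O(n^1): log_3(3) = 1.0000. This is Case 2 of the Master Theorem (c = log_b(a), equal work at all levels), giving O(n log n).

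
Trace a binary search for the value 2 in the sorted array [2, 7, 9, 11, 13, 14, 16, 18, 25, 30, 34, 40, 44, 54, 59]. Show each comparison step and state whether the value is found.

Binary search for 2 in [2, 7, 9, 11, 13, 14, 16, 18, 25, 30, 34, 40, 44, 54, 59]:

lo=0, hi=14, mid=7, arr[mid]=18 -> 18 > 2, search left half
lo=0, hi=6, mid=3, arr[mid]=11 -> 11 > 2, search left half
lo=0, hi=2, mid=1, arr[mid]=7 -> 7 > 2, search left half
lo=0, hi=0, mid=0, arr[mid]=2 -> Found target at index 0!

Binary search finds 2 at index 0 after 4 comparisons. The search repeatedly halves the search space by comparing with the middle element.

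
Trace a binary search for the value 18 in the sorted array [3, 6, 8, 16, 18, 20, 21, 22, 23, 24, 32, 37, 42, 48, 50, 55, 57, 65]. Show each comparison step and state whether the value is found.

Binary search for 18 in [3, 6, 8, 16, 18, 20, 21, 22, 23, 24, 32, 37, 42, 48, 50, 55, 57, 65]:

lo=0, hi=17, mid=8, arr[mid]=23 -> 23 > 18, search left half
lo=0, hi=7, mid=3, arr[mid]=16 -> 16 < 18, search right half
lo=4, hi=7, mid=5, arr[mid]=20 -> 20 > 18, search left half
lo=4, hi=4, mid=4, arr[mid]=18 -> Found target at index 4!

Binary search finds 18 at index 4 after 4 comparisons. The search repeatedly halves the search space by comparing with the middle element.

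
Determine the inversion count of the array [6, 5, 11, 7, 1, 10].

Finding inversions in [6, 5, 11, 7, 1, 10]:

(0, 1): arr[0]=6 > arr[1]=5
(0, 4): arr[0]=6 > arr[4]=1
(1, 4): arr[1]=5 > arr[4]=1
(2, 3): arr[2]=11 > arr[3]=7
(2, 4): arr[2]=11 > arr[4]=1
(2, 5): arr[2]=11 > arr[5]=10
(3, 4): arr[3]=7 > arr[4]=1

Total inversions: 7

The array has 7 inversion(s): (0,1), (0,4), (1,4), (2,3), (2,4), (2,5), (3,4). Each pair (i,j) satisfies i < j and arr[i] > arr[j].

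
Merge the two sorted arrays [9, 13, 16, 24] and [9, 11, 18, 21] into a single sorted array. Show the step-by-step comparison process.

Merging process:

Compare 9 vs 9: take 9 from left. Merged: [9]
Compare 13 vs 9: take 9 from right. Merged: [9, 9]
Compare 13 vs 11: take 11 from right. Merged: [9, 9, 11]
Compare 13 vs 18: take 13 from left. Merged: [9, 9, 11, 13]
Compare 16 vs 18: take 16 from left. Merged: [9, 9, 11, 13, 16]
Compare 24 vs 18: take 18 from right. Merged: [9, 9, 11, 13, 16, 18]
Compare 24 vs 21: take 21 from right. Merged: [9, 9, 11, 13, 16, 18, 21]
Append remaining from left: [24]. Merged: [9, 9, 11, 13, 16, 18, 21, 24]

Final merged array: [9, 9, 11, 13, 16, 18, 21, 24]
Total comparisons: 7

The merged array is [9, 9, 11, 13, 16, 18, 21, 24], requiring 7 comparisons. The merge step runs in O(n) time where n is the total number of elements.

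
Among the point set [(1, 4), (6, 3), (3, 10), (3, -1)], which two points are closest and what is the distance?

Computing all pairwise distances among 4 points:

d((1, 4), (6, 3)) = 5.099
d((1, 4), (3, 10)) = 6.3246
d((1, 4), (3, -1)) = 5.3852
d((6, 3), (3, 10)) = 7.6158
d((6, 3), (3, -1)) = 5.0 <-- minimum
d((3, 10), (3, -1)) = 11.0

Closest pair: (6, 3) and (3, -1) with distance 5.0

The closest pair is (6, 3) and (3, -1) with Euclidean distance 5.0. For 4 points, brute-force pairwise comparison is shown above. For large n, the divide-and-conquer algorithm (sort by x, recurse on halves, check the dividing strip) achieves O(n log n).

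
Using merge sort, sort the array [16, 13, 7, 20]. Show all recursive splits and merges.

Merge sort trace:

Split: [16, 13, 7, 20] -> [16, 13] and [7, 20]
  Split: [16, 13] -> [16] and [13]
  Merge: [16] + [13] -> [13, 16]
  Split: [7, 20] -> [7] and [20]
  Merge: [7] + [20] -> [7, 20]
Merge: [13, 16] + [7, 20] -> [7, 13, 16, 20]

Final sorted array: [7, 13, 16, 20]

The merge sort proceeds by recursively splitting the array and merging sorted halves.
After all merges, the sorted array is [7, 13, 16, 20].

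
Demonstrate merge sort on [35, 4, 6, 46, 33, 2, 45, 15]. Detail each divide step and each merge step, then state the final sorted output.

Merge sort trace:

Split: [35, 4, 6, 46, 33, 2, 45, 15] -> [35, 4, 6, 46] and [33, 2, 45, 15]
  Split: [35, 4, 6, 46] -> [35, 4] and [6, 46]
    Split: [35, 4] -> [35] and [4]
    Merge: [35] + [4] -> [4, 35]
    Split: [6, 46] -> [6] and [46]
    Merge: [6] + [46] -> [6, 46]
  Merge: [4, 35] + [6, 46] -> [4, 6, 35, 46]
  Split: [33, 2, 45, 15] -> [33, 2] and [45, 15]
    Split: [33, 2] -> [33] and [2]
    Merge: [33] + [2] -> [2, 33]
    Split: [45, 15] -> [45] and [15]
    Merge: [45] + [15] -> [15, 45]
  Merge: [2, 33] + [15, 45] -> [2, 15, 33, 45]
Merge: [4, 6, 35, 46] + [2, 15, 33, 45] -> [2, 4, 6, 15, 33, 35, 45, 46]

Final sorted array: [2, 4, 6, 15, 33, 35, 45, 46]

The merge sort proceeds by recursively splitting the array and merging sorted halves.
After all merges, the sorted array is [2, 4, 6, 15, 33, 35, 45, 46].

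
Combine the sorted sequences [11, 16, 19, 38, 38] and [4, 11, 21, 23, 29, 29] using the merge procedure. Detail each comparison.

Merging process:

Compare 11 vs 4: take 4 from right. Merged: [4]
Compare 11 vs 11: take 11 from left. Merged: [4, 11]
Compare 16 vs 11: take 11 from right. Merged: [4, 11, 11]
Compare 16 vs 21: take 16 from left. Merged: [4, 11, 11, 16]
Compare 19 vs 21: take 19 from left. Merged: [4, 11, 11, 16, 19]
Compare 38 vs 21: take 21 from right. Merged: [4, 11, 11, 16, 19, 21]
Compare 38 vs 23: take 23 from right. Merged: [4, 11, 11, 16, 19, 21, 23]
Compare 38 vs 29: take 29 from right. Merged: [4, 11, 11, 16, 19, 21, 23, 29]
Compare 38 vs 29: take 29 from right. Merged: [4, 11, 11, 16, 19, 21, 23, 29, 29]
Append remaining from left: [38, 38]. Merged: [4, 11, 11, 16, 19, 21, 23, 29, 29, 38, 38]

Final merged array: [4, 11, 11, 16, 19, 21, 23, 29, 29, 38, 38]
Total comparisons: 9

The merged array is [4, 11, 11, 16, 19, 21, 23, 29, 29, 38, 38], requiring 9 comparisons. The merge step runs in O(n) time where n is the total number of elements.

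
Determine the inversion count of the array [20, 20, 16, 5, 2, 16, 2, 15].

Finding inversions in [20, 20, 16, 5, 2, 16, 2, 15]:

(0, 2): arr[0]=20 > arr[2]=16
(0, 3): arr[0]=20 > arr[3]=5
(0, 4): arr[0]=20 > arr[4]=2
(0, 5): arr[0]=20 > arr[5]=16
(0, 6): arr[0]=20 > arr[6]=2
(0, 7): arr[0]=20 > arr[7]=15
(1, 2): arr[1]=20 > arr[2]=16
(1, 3): arr[1]=20 > arr[3]=5
(1, 4): arr[1]=20 > arr[4]=2
(1, 5): arr[1]=20 > arr[5]=16
(1, 6): arr[1]=20 > arr[6]=2
(1, 7): arr[1]=20 > arr[7]=15
(2, 3): arr[2]=16 > arr[3]=5
(2, 4): arr[2]=16 > arr[4]=2
(2, 6): arr[2]=16 > arr[6]=2
(2, 7): arr[2]=16 > arr[7]=15
(3, 4): arr[3]=5 > arr[4]=2
(3, 6): arr[3]=5 > arr[6]=2
(5, 6): arr[5]=16 > arr[6]=2
(5, 7): arr[5]=16 > arr[7]=15

Total inversions: 20

The array has 20 inversion(s): (0,2), (0,3), (0,4), (0,5), (0,6), (0,7), (1,2), (1,3), (1,4), (1,5), (1,6), (1,7), (2,3), (2,4), (2,6), (2,7), (3,4), (3,6), (5,6), (5,7). Each pair (i,j) satisfies i < j and arr[i] > arr[j].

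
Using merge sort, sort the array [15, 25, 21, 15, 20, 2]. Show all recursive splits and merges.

Merge sort trace:

Split: [15, 25, 21, 15, 20, 2] -> [15, 25, 21] and [15, 20, 2]
  Split: [15, 25, 21] -> [15] and [25, 21]
    Split: [25, 21] -> [25] and [21]
    Merge: [25] + [21] -> [21, 25]
  Merge: [15] + [21, 25] -> [15, 21, 25]
  Split: [15, 20, 2] -> [15] and [20, 2]
    Split: [20, 2] -> [20] and [2]
    Merge: [20] + [2] -> [2, 20]
  Merge: [15] + [2, 20] -> [2, 15, 20]
Merge: [15, 21, 25] + [2, 15, 20] -> [2, 15, 15, 20, 21, 25]

Final sorted array: [2, 15, 15, 20, 21, 25]

The merge sort proceeds by recursively splitting the array and merging sorted halves.
After all merges, the sorted array is [2, 15, 15, 20, 21, 25].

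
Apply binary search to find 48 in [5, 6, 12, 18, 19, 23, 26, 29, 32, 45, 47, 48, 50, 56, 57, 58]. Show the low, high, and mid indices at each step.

Binary search for 48 in [5, 6, 12, 18, 19, 23, 26, 29, 32, 45, 47, 48, 50, 56, 57, 58]:

lo=0, hi=15, mid=7, arr[mid]=29 -> 29 < 48, search right half
lo=8, hi=15, mid=11, arr[mid]=48 -> Found target at index 11!

Binary search finds 48 at index 11 after 2 comparisons. The search repeatedly halves the search space by comparing with the middle element.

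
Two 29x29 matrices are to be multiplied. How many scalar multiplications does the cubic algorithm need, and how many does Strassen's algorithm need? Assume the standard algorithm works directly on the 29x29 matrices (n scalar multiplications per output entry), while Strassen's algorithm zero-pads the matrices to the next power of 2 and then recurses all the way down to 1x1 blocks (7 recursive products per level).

Matrix multiplication for 29x29 matrices:

Strassen's algorithm requires power-of-2 dimensions. Pad 29x29 to 32x32 (next power of 2).

Standard algorithm: 29^3 = 24389 multiplications
Strassen's algorithm: 7^(log2(32)) = 7^5 = 16807 multiplications
Savings: 24389 - 16807 = 7582 multiplications

Standard: 24389 multiplications (29^3). Strassen: 16807 multiplications (7^5, after padding to 32x32). Strassen reduces 8 recursive multiplications to 7 at each level.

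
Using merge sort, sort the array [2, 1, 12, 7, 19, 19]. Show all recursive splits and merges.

Merge sort trace:

Split: [2, 1, 12, 7, 19, 19] -> [2, 1, 12] and [7, 19, 19]
  Split: [2, 1, 12] -> [2] and [1, 12]
    Split: [1, 12] -> [1] and [12]
    Merge: [1] + [12] -> [1, 12]
  Merge: [2] + [1, 12] -> [1, 2, 12]
  Split: [7, 19, 19] -> [7] and [19, 19]
    Split: [19, 19] -> [19] and [19]
    Merge: [19] + [19] -> [19, 19]
  Merge: [7] + [19, 19] -> [7, 19, 19]
Merge: [1, 2, 12] + [7, 19, 19] -> [1, 2, 7, 12, 19, 19]

Final sorted array: [1, 2, 7, 12, 19, 19]

The merge sort proceeds by recursively splitting the array and merging sorted halves.
After all merges, the sorted array is [1, 2, 7, 12, 19, 19].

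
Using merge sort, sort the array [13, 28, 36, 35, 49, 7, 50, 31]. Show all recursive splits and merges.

Merge sort trace:

Split: [13, 28, 36, 35, 49, 7, 50, 31] -> [13, 28, 36, 35] and [49, 7, 50, 31]
  Split: [13, 28, 36, 35] -> [13, 28] and [36, 35]
    Split: [13, 28] -> [13] and [28]
    Merge: [13] + [28] -> [13, 28]
    Split: [36, 35] -> [36] and [35]
    Merge: [36] + [35] -> [35, 36]
  Merge: [13, 28] + [35, 36] -> [13, 28, 35, 36]
  Split: [49, 7, 50, 31] -> [49, 7] and [50, 31]
    Split: [49, 7] -> [49] and [7]
    Merge: [49] + [7] -> [7, 49]
    Split: [50, 31] -> [50] and [31]
    Merge: [50] + [31] -> [31, 50]
  Merge: [7, 49] + [31, 50] -> [7, 31, 49, 50]
Merge: [13, 28, 35, 36] + [7, 31, 49, 50] -> [7, 13, 28, 31, 35, 36, 49, 50]

Final sorted array: [7, 13, 28, 31, 35, 36, 49, 50]

The merge sort proceeds by recursively splitting the array and merging sorted halves.
After all merges, the sorted array is [7, 13, 28, 31, 35, 36, 49, 50].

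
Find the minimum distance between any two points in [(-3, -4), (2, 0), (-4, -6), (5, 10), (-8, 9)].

Computing all pairwise distances among 5 points:

d((-3, -4), (2, 0)) = 6.4031
d((-3, -4), (-4, -6)) = 2.2361 <-- minimum
d((-3, -4), (5, 10)) = 16.1245
d((-3, -4), (-8, 9)) = 13.9284
d((2, 0), (-4, -6)) = 8.4853
d((2, 0), (5, 10)) = 10.4403
d((2, 0), (-8, 9)) = 13.4536
d((-4, -6), (5, 10)) = 18.3576
d((-4, -6), (-8, 9)) = 15.5242
d((5, 10), (-8, 9)) = 13.0384

Closest pair: (-3, -4) and (-4, -6) with distance 2.2361

The closest pair is (-3, -4) and (-4, -6) with Euclidean distance 2.2361. For 5 points, brute-force pairwise comparison is shown above. For large n, the divide-and-conquer algorithm (sort by x, recurse on halves, check the dividing strip) achieves O(n log n).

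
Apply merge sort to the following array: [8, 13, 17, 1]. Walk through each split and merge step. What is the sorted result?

Merge sort trace:

Split: [8, 13, 17, 1] -> [8, 13] and [17, 1]
  Split: [8, 13] -> [8] and [13]
  Merge: [8] + [13] -> [8, 13]
  Split: [17, 1] -> [17] and [1]
  Merge: [17] + [1] -> [1, 17]
Merge: [8, 13] + [1, 17] -> [1, 8, 13, 17]

Final sorted array: [1, 8, 13, 17]

The merge sort proceeds by recursively splitting the array and merging sorted halves.
After all merges, the sorted array is [1, 8, 13, 17].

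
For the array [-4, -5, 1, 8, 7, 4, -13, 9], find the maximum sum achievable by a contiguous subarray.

Using Kadane's algorithm on [-4, -5, 1, 8, 7, 4, -13, 9]:

Scanning through the array:
Position 1 (value -5): max_ending_here = -5, max_so_far = -4
Position 2 (value 1): max_ending_here = 1, max_so_far = 1
Position 3 (value 8): max_ending_here = 9, max_so_far = 9
Position 4 (value 7): max_ending_here = 16, max_so_far = 16
Position 5 (value 4): max_ending_here = 20, max_so_far = 20
Position 6 (value -13): max_ending_here = 7, max_so_far = 20
Position 7 (value 9): max_ending_here = 16, max_so_far = 20

Maximum subarray: [1, 8, 7, 4]
Maximum sum: 20

The maximum subarray is [1, 8, 7, 4] with sum 20. This subarray runs from index 2 to index 5.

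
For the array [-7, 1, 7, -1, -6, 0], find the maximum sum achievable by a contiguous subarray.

Using Kadane's algorithm on [-7, 1, 7, -1, -6, 0]:

Scanning through the array:
Position 1 (value 1): max_ending_here = 1, max_so_far = 1
Position 2 (value 7): max_ending_here = 8, max_so_far = 8
Position 3 (value -1): max_ending_here = 7, max_so_far = 8
Position 4 (value -6): max_ending_here = 1, max_so_far = 8
Position 5 (value 0): max_ending_here = 1, max_so_far = 8

Maximum subarray: [1, 7]
Maximum sum: 8

The maximum subarray is [1, 7] with sum 8. This subarray runs from index 1 to index 2.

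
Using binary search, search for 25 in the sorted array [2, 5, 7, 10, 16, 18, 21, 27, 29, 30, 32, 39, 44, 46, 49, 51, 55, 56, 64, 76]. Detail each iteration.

Binary search for 25 in [2, 5, 7, 10, 16, 18, 21, 27, 29, 30, 32, 39, 44, 46, 49, 51, 55, 56, 64, 76]:

lo=0, hi=19, mid=9, arr[mid]=30 -> 30 > 25, search left half
lo=0, hi=8, mid=4, arr[mid]=16 -> 16 < 25, search right half
lo=5, hi=8, mid=6, arr[mid]=21 -> 21 < 25, search right half
lo=7, hi=8, mid=7, arr[mid]=27 -> 27 > 25, search left half
lo=7 > hi=6, target 25 not found

Binary search determines that 25 is not in the array after 4 comparisons. The search space was exhausted without finding the target.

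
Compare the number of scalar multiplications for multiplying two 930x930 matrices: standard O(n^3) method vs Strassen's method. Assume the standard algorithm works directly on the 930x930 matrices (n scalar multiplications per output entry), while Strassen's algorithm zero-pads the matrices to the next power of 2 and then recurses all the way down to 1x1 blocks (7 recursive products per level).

Matrix multiplication for 930x930 matrices:

Strassen's algorithm requires power-of-2 dimensions. Pad 930x930 to 1024x1024 (next power of 2).

Standard algorithm: 930^3 = 804357000 multiplications
Strassen's algorithm: 7^(log2(1024)) = 7^10 = 282475249 multiplications
Savings: 804357000 - 282475249 = 521881751 multiplications

Standard: 804357000 multiplications (930^3). Strassen: 282475249 multiplications (7^10, after padding to 1024x1024). Strassen reduces 8 recursive multiplications to 7 at each level.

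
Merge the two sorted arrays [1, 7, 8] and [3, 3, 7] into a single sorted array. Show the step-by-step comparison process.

Merging process:

Compare 1 vs 3: take 1 from left. Merged: [1]
Compare 7 vs 3: take 3 from right. Merged: [1, 3]
Compare 7 vs 3: take 3 from right. Merged: [1, 3, 3]
Compare 7 vs 7: take 7 from left. Merged: [1, 3, 3, 7]
Compare 8 vs 7: take 7 from right. Merged: [1, 3, 3, 7, 7]
Append remaining from left: [8]. Merged: [1, 3, 3, 7, 7, 8]

Final merged array: [1, 3, 3, 7, 7, 8]
Total comparisons: 5

The merged array is [1, 3, 3, 7, 7, 8], requiring 5 comparisons. The merge step runs in O(n) time where n is the total number of elements.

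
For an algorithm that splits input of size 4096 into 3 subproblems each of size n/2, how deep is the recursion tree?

For divide and conquer with division factor 2:

Problem sizes at each level:
Level 0: 4096
Level 1: 2048
Level 2: 1024
Level 3: 512
Level 4: 256
Level 5: 128
Level 6: 64
Level 7: 32
Level 8: 16
Level 9: 8
Level 10: 4
Level 11: 2
Level 12: 1

The root is level 0 and the size-1 base case is level 12 (the tree spans levels 0 through 12, i.e. 13 levels counting the root), so the depth is the number of divisions: log_2(4096) = 12

The recursion tree depth is log_2(4096) = 12. At each level, the problem size is divided by 2, so it takes 12 divisions to reduce to a base case of size 1. The algorithm makes 3 recursive calls at each level.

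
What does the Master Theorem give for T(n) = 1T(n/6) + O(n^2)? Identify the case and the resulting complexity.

Master Theorem for T(n) = 1T(n/6) + O(n^2):

a = 1, b = 6, c = 2
log_b(a) = log_6(1) = 0.0000

Case 3: c = 2 > log_6(1) = 0.0000
T(n) = O(n^2) = O(n^2)

For T(n) = 1T(n/6) + O(n^2): log_6(1) = 0.0000. This is Case 3 of the Master Theorem (c > log_b(a), work dominated by root), giving O(n^2).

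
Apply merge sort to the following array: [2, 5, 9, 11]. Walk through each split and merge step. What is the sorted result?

Merge sort trace:

Split: [2, 5, 9, 11] -> [2, 5] and [9, 11]
  Split: [2, 5] -> [2] and [5]
  Merge: [2] + [5] -> [2, 5]
  Split: [9, 11] -> [9] and [11]
  Merge: [9] + [11] -> [9, 11]
Merge: [2, 5] + [9, 11] -> [2, 5, 9, 11]

Final sorted array: [2, 5, 9, 11]

The merge sort proceeds by recursively splitting the array and merging sorted halves.
After all merges, the sorted array is [2, 5, 9, 11].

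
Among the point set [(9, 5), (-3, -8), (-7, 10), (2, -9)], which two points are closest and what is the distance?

Computing all pairwise distances among 4 points:

d((9, 5), (-3, -8)) = 17.6918
d((9, 5), (-7, 10)) = 16.7631
d((9, 5), (2, -9)) = 15.6525
d((-3, -8), (-7, 10)) = 18.4391
d((-3, -8), (2, -9)) = 5.099 <-- minimum
d((-7, 10), (2, -9)) = 21.0238

Closest pair: (-3, -8) and (2, -9) with distance 5.099

The closest pair is (-3, -8) and (2, -9) with Euclidean distance 5.099. For 4 points, brute-force pairwise comparison is shown above. For large n, the divide-and-conquer algorithm (sort by x, recurse on halves, check the dividing strip) achieves O(n log n).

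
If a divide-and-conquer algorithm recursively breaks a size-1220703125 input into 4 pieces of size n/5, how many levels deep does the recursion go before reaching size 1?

For divide and conquer with division factor 5:

Problem sizes at each level:
Level 0: 1220703125
Level 1: 244140625
Level 2: 48828125
Level 3: 9765625
Level 4: 1953125
Level 5: 390625
Level 6: 78125
Level 7: 15625
Level 8: 3125
Level 9: 625
Level 10: 125
Level 11: 25
Level 12: 5
Level 13: 1

The root is level 0 and the size-1 base case is level 13 (the tree spans levels 0 through 13, i.e. 14 levels counting the root), so the depth is the number of divisions: log_5(1220703125) = 13

The recursion tree depth is log_5(1220703125) = 13. At each level, the problem size is divided by 5, so it takes 13 divisions to reduce to a base case of size 1. The algorithm makes 4 recursive calls at each level.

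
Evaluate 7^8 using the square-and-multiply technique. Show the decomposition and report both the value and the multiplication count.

Computing 7^8 by squaring (build up from 7^1; each line after the first costs one multiplication):

7^1 = 7
7^2 = (7^1)^2 = 7^2 = 49
7^4 = (7^2)^2 = 49^2 = 2401
7^8 = (7^4)^2 = 2401^2 = 5764801

Result: 5764801
Multiplications needed: 3 (3 lines after 7^1)

7^8 = 5764801. Using exponentiation by squaring, this requires 3 multiplications. The key idea: if the exponent is even, square the half-power; if odd, multiply by the base once.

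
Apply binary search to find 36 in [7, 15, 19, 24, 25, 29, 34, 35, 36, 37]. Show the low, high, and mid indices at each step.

Binary search for 36 in [7, 15, 19, 24, 25, 29, 34, 35, 36, 37]:

lo=0, hi=9, mid=4, arr[mid]=25 -> 25 < 36, search right half
lo=5, hi=9, mid=7, arr[mid]=35 -> 35 < 36, search right half
lo=8, hi=9, mid=8, arr[mid]=36 -> Found target at index 8!

Binary search finds 36 at index 8 after 3 comparisons. The search repeatedly halves the search space by comparing with the middle element.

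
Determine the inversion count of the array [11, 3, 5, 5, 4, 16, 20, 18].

Finding inversions in [11, 3, 5, 5, 4, 16, 20, 18]:

(0, 1): arr[0]=11 > arr[1]=3
(0, 2): arr[0]=11 > arr[2]=5
(0, 3): arr[0]=11 > arr[3]=5
(0, 4): arr[0]=11 > arr[4]=4
(2, 4): arr[2]=5 > arr[4]=4
(3, 4): arr[3]=5 > arr[4]=4
(6, 7): arr[6]=20 > arr[7]=18

Total inversions: 7

The array has 7 inversion(s): (0,1), (0,2), (0,3), (0,4), (2,4), (3,4), (6,7). Each pair (i,j) satisfies i < j and arr[i] > arr[j].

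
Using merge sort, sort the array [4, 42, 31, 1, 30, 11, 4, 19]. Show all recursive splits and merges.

Merge sort trace:

Split: [4, 42, 31, 1, 30, 11, 4, 19] -> [4, 42, 31, 1] and [30, 11, 4, 19]
  Split: [4, 42, 31, 1] -> [4, 42] and [31, 1]
    Split: [4, 42] -> [4] and [42]
    Merge: [4] + [42] -> [4, 42]
    Split: [31, 1] -> [31] and [1]
    Merge: [31] + [1] -> [1, 31]
  Merge: [4, 42] + [1, 31] -> [1, 4, 31, 42]
  Split: [30, 11, 4, 19] -> [30, 11] and [4, 19]
    Split: [30, 11] -> [30] and [11]
    Merge: [30] + [11] -> [11, 30]
    Split: [4, 19] -> [4] and [19]
    Merge: [4] + [19] -> [4, 19]
  Merge: [11, 30] + [4, 19] -> [4, 11, 19, 30]
Merge: [1, 4, 31, 42] + [4, 11, 19, 30] -> [1, 4, 4, 11, 19, 30, 31, 42]

Final sorted array: [1, 4, 4, 11, 19, 30, 31, 42]

The merge sort proceeds by recursively splitting the array and merging sorted halves.
After all merges, the sorted array is [1, 4, 4, 11, 19, 30, 31, 42].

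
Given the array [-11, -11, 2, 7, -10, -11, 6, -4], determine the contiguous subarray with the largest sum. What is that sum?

Using Kadane's algorithm on [-11, -11, 2, 7, -10, -11, 6, -4]:

Scanning through the array:
Position 1 (value -11): max_ending_here = -11, max_so_far = -11
Position 2 (value 2): max_ending_here = 2, max_so_far = 2
Position 3 (value 7): max_ending_here = 9, max_so_far = 9
Position 4 (value -10): max_ending_here = -1, max_so_far = 9
Position 5 (value -11): max_ending_here = -11, max_so_far = 9
Position 6 (value 6): max_ending_here = 6, max_so_far = 9
Position 7 (value -4): max_ending_here = 2, max_so_far = 9

Maximum subarray: [2, 7]
Maximum sum: 9

The maximum subarray is [2, 7] with sum 9. This subarray runs from index 2 to index 3.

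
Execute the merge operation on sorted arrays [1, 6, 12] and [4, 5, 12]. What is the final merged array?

Merging process:

Compare 1 vs 4: take 1 from left. Merged: [1]
Compare 6 vs 4: take 4 from right. Merged: [1, 4]
Compare 6 vs 5: take 5 from right. Merged: [1, 4, 5]
Compare 6 vs 12: take 6 from left. Merged: [1, 4, 5, 6]
Compare 12 vs 12: take 12 from left. Merged: [1, 4, 5, 6, 12]
Append remaining from right: [12]. Merged: [1, 4, 5, 6, 12, 12]

Final merged array: [1, 4, 5, 6, 12, 12]
Total comparisons: 5

The merged array is [1, 4, 5, 6, 12, 12], requiring 5 comparisons. The merge step runs in O(n) time where n is the total number of elements.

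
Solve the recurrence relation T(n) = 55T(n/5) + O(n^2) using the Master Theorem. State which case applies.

Master Theorem for T(n) = 55T(n/5) + O(n^2):

a = 55, b = 5, c = 2
log_b(a) = log_5(55) = 2.4899

Case 1: c = 2 < log_5(55) = 2.4899
T(n) = O(n^(log_5 55))

For T(n) = 55T(n/5) + O(n^2): log_5(55) = 2.4899. This is Case 1 of the Master Theorem (c < log_b(a), work dominated by leaves), giving O(n^(log_5 55)).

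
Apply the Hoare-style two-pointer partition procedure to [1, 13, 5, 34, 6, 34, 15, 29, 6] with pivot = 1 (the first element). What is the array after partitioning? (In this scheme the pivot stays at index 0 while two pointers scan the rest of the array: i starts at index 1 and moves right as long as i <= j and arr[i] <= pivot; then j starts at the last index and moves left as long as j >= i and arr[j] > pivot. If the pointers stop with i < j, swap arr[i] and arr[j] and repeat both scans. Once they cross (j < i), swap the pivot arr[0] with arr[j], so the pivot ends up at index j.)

Hoare-style two-pointer partition with pivot = 1:

Initial array: [1, 13, 5, 34, 6, 34, 15, 29, 6]

Pointers start at i = 1, j = 8.
i ends at 1, j ends at 0: the pointers have crossed (j < i), so scanning stops.

j = 0, so swapping arr[0] with arr[j] leaves the pivot at position 0: [1, 13, 5, 34, 6, 34, 15, 29, 6]
Pivot position: 0

After partitioning with pivot 1, the array becomes [1, 13, 5, 34, 6, 34, 15, 29, 6]. The pivot is placed at index 0. All elements to the left of the pivot are <= 1, and all elements to the right are > 1.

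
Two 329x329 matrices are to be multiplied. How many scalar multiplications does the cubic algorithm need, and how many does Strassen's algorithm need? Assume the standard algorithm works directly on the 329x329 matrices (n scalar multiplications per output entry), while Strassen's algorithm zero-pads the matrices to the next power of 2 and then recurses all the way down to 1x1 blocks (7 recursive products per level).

Matrix multiplication for 329x329 matrices:

Strassen's algorithm requires power-of-2 dimensions. Pad 329x329 to 512x512 (next power of 2).

Standard algorithm: 329^3 = 35611289 multiplications
Strassen's algorithm: 7^(log2(512)) = 7^9 = 40353607 multiplications
Difference: 35611289 - 40353607 = -4742318 (Strassen uses MORE here due to padding overhead — for small or just-over-power-of-2 n, padding can outweigh the per-level savings)

Standard: 35611289 multiplications (329^3). Strassen: 40353607 multiplications (7^9, after padding to 512x512). Strassen reduces 8 recursive multiplications to 7 at each level.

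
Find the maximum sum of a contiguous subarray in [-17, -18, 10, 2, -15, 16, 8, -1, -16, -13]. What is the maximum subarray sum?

Using Kadane's algorithm on [-17, -18, 10, 2, -15, 16, 8, -1, -16, -13]:

Scanning through the array:
Position 1 (value -18): max_ending_here = -18, max_so_far = -17
Position 2 (value 10): max_ending_here = 10, max_so_far = 10
Position 3 (value 2): max_ending_here = 12, max_so_far = 12
Position 4 (value -15): max_ending_here = -3, max_so_far = 12
Position 5 (value 16): max_ending_here = 16, max_so_far = 16
Position 6 (value 8): max_ending_here = 24, max_so_far = 24
Position 7 (value -1): max_ending_here = 23, max_so_far = 24
Position 8 (value -16): max_ending_here = 7, max_so_far = 24
Position 9 (value -13): max_ending_here = -6, max_so_far = 24

Maximum subarray: [16, 8]
Maximum sum: 24

The maximum subarray is [16, 8] with sum 24. This subarray runs from index 5 to index 6.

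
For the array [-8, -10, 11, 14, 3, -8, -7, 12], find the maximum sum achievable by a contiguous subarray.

Using Kadane's algorithm on [-8, -10, 11, 14, 3, -8, -7, 12]:

Scanning through the array:
Position 1 (value -10): max_ending_here = -10, max_so_far = -8
Position 2 (value 11): max_ending_here = 11, max_so_far = 11
Position 3 (value 14): max_ending_here = 25, max_so_far = 25
Position 4 (value 3): max_ending_here = 28, max_so_far = 28
Position 5 (value -8): max_ending_here = 20, max_so_far = 28
Position 6 (value -7): max_ending_here = 13, max_so_far = 28
Position 7 (value 12): max_ending_here = 25, max_so_far = 28

Maximum subarray: [11, 14, 3]
Maximum sum: 28

The maximum subarray is [11, 14, 3] with sum 28. This subarray runs from index 2 to index 4.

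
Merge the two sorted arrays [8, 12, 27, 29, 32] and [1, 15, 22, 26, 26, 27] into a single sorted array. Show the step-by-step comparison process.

Merging process:

Compare 8 vs 1: take 1 from right. Merged: [1]
Compare 8 vs 15: take 8 from left. Merged: [1, 8]
Compare 12 vs 15: take 12 from left. Merged: [1, 8, 12]
Compare 27 vs 15: take 15 from right. Merged: [1, 8, 12, 15]
Compare 27 vs 22: take 22 from right. Merged: [1, 8, 12, 15, 22]
Compare 27 vs 26: take 26 from right. Merged: [1, 8, 12, 15, 22, 26]
Compare 27 vs 26: take 26 from right. Merged: [1, 8, 12, 15, 22, 26, 26]
Compare 27 vs 27: take 27 from left. Merged: [1, 8, 12, 15, 22, 26, 26, 27]
Compare 29 vs 27: take 27 from right. Merged: [1, 8, 12, 15, 22, 26, 26, 27, 27]
Append remaining from left: [29, 32]. Merged: [1, 8, 12, 15, 22, 26, 26, 27, 27, 29, 32]

Final merged array: [1, 8, 12, 15, 22, 26, 26, 27, 27, 29, 32]
Total comparisons: 9

The merged array is [1, 8, 12, 15, 22, 26, 26, 27, 27, 29, 32], requiring 9 comparisons. The merge step runs in O(n) time where n is the total number of elements.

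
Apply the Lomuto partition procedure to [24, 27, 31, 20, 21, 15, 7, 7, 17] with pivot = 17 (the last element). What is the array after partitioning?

Lomuto partition with pivot = 17:

Initial array: [24, 27, 31, 20, 21, 15, 7, 7, 17]

arr[0]=24 > 17: no swap
arr[1]=27 > 17: no swap
arr[2]=31 > 17: no swap
arr[3]=20 > 17: no swap
arr[4]=21 > 17: no swap
arr[5]=15 <= 17: swap with position 0, array becomes [15, 27, 31, 20, 21, 24, 7, 7, 17]
arr[6]=7 <= 17: swap with position 1, array becomes [15, 7, 31, 20, 21, 24, 27, 7, 17]
arr[7]=7 <= 17: swap with position 2, array becomes [15, 7, 7, 20, 21, 24, 27, 31, 17]

Place pivot at position 3: [15, 7, 7, 17, 21, 24, 27, 31, 20]
Pivot position: 3

After partitioning with pivot 17, the array becomes [15, 7, 7, 17, 21, 24, 27, 31, 20]. The pivot is placed at index 3. All elements to the left of the pivot are <= 17, and all elements to the right are > 17.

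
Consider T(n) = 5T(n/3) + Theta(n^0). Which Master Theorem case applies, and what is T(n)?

Master Theorem for T(n) = 5T(n/3) + O(n^0):

a = 5, b = 3, c = 0
log_b(a) = log_3(5) = 1.4650

Case 1: c = 0 < log_3(5) = 1.4650
T(n) = O(n^(log_3 5))

For T(n) = 5T(n/3) + O(n^0): log_3(5) = 1.4650. This is Case 1 of the Master Theorem (c < log_b(a), work dominated by leaves), giving O(n^(log_3 5)).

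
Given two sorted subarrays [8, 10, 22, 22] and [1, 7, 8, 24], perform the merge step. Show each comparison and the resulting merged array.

Merging process:

Compare 8 vs 1: take 1 from right. Merged: [1]
Compare 8 vs 7: take 7 from right. Merged: [1, 7]
Compare 8 vs 8: take 8 from left. Merged: [1, 7, 8]
Compare 10 vs 8: take 8 from right. Merged: [1, 7, 8, 8]
Compare 10 vs 24: take 10 from left. Merged: [1, 7, 8, 8, 10]
Compare 22 vs 24: take 22 from left. Merged: [1, 7, 8, 8, 10, 22]
Compare 22 vs 24: take 22 from left. Merged: [1, 7, 8, 8, 10, 22, 22]
Append remaining from right: [24]. Merged: [1, 7, 8, 8, 10, 22, 22, 24]

Final merged array: [1, 7, 8, 8, 10, 22, 22, 24]
Total comparisons: 7

The merged array is [1, 7, 8, 8, 10, 22, 22, 24], requiring 7 comparisons. The merge step runs in O(n) time where n is the total number of elements.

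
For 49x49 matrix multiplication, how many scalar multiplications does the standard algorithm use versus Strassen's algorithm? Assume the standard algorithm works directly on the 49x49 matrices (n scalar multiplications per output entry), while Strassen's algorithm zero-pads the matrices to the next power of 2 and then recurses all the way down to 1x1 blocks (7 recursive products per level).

Matrix multiplication for 49x49 matrices:

Strassen's algorithm requires power-of-2 dimensions. Pad 49x49 to 64x64 (next power of 2).

Standard algorithm: 49^3 = 117649 multiplications
Strassen's algorithm: 7^(log2(64)) = 7^6 = 117649 multiplications
Savings: 117649 - 117649 = 0 multiplications

Standard: 117649 multiplications (49^3). Strassen: 117649 multiplications (7^6, after padding to 64x64). Strassen reduces 8 recursive multiplications to 7 at each level.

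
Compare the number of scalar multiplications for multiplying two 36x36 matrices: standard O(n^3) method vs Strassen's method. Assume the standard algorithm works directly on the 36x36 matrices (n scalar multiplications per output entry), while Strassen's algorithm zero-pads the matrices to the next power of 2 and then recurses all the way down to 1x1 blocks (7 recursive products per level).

Matrix multiplication for 36x36 matrices:

Strassen's algorithm requires power-of-2 dimensions. Pad 36x36 to 64x64 (next power of 2).

Standard algorithm: 36^3 = 46656 multiplications
Strassen's algorithm: 7^(log2(64)) = 7^6 = 117649 multiplications
Difference: 46656 - 117649 = -70993 (Strassen uses MORE here due to padding overhead — for small or just-over-power-of-2 n, padding can outweigh the per-level savings)

Standard: 46656 multiplications (36^3). Strassen: 117649 multiplications (7^6, after padding to 64x64). Strassen reduces 8 recursive multiplications to 7 at each level.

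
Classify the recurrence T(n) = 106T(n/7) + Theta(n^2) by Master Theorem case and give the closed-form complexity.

Master Theorem for T(n) = 106T(n/7) + O(n^2):

a = 106, b = 7, c = 2
log_b(a) = log_7(106) = 2.3965

Case 1: c = 2 < log_7(106) = 2.3965
T(n) = O(n^(log_7 106))

For T(n) = 106T(n/7) + O(n^2): log_7(106) = 2.3965. This is Case 1 of the Master Theorem (c < log_b(a), work dominated by leaves), giving O(n^(log_7 106)).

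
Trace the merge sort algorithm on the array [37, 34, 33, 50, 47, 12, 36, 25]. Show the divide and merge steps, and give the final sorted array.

Merge sort trace:

Split: [37, 34, 33, 50, 47, 12, 36, 25] -> [37, 34, 33, 50] and [47, 12, 36, 25]
  Split: [37, 34, 33, 50] -> [37, 34] and [33, 50]
    Split: [37, 34] -> [37] and [34]
    Merge: [37] + [34] -> [34, 37]
    Split: [33, 50] -> [33] and [50]
    Merge: [33] + [50] -> [33, 50]
  Merge: [34, 37] + [33, 50] -> [33, 34, 37, 50]
  Split: [47, 12, 36, 25] -> [47, 12] and [36, 25]
    Split: [47, 12] -> [47] and [12]
    Merge: [47] + [12] -> [12, 47]
    Split: [36, 25] -> [36] and [25]
    Merge: [36] + [25] -> [25, 36]
  Merge: [12, 47] + [25, 36] -> [12, 25, 36, 47]
Merge: [33, 34, 37, 50] + [12, 25, 36, 47] -> [12, 25, 33, 34, 36, 37, 47, 50]

Final sorted array: [12, 25, 33, 34, 36, 37, 47, 50]

The merge sort proceeds by recursively splitting the array and merging sorted halves.
After all merges, the sorted array is [12, 25, 33, 34, 36, 37, 47, 50].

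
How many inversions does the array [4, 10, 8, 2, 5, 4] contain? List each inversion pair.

Finding inversions in [4, 10, 8, 2, 5, 4]:

(0, 3): arr[0]=4 > arr[3]=2
(1, 2): arr[1]=10 > arr[2]=8
(1, 3): arr[1]=10 > arr[3]=2
(1, 4): arr[1]=10 > arr[4]=5
(1, 5): arr[1]=10 > arr[5]=4
(2, 3): arr[2]=8 > arr[3]=2
(2, 4): arr[2]=8 > arr[4]=5
(2, 5): arr[2]=8 > arr[5]=4
(4, 5): arr[4]=5 > arr[5]=4

Total inversions: 9

The array has 9 inversion(s): (0,3), (1,2), (1,3), (1,4), (1,5), (2,3), (2,4), (2,5), (4,5). Each pair (i,j) satisfies i < j and arr[i] > arr[j].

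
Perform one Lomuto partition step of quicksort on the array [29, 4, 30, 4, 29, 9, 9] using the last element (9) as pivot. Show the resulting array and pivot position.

Lomuto partition with pivot = 9:

Initial array: [29, 4, 30, 4, 29, 9, 9]

arr[0]=29 > 9: no swap
arr[1]=4 <= 9: swap with position 0, array becomes [4, 29, 30, 4, 29, 9, 9]
arr[2]=30 > 9: no swap
arr[3]=4 <= 9: swap with position 1, array becomes [4, 4, 30, 29, 29, 9, 9]
arr[4]=29 > 9: no swap
arr[5]=9 <= 9: swap with position 2, array becomes [4, 4, 9, 29, 29, 30, 9]

Place pivot at position 3: [4, 4, 9, 9, 29, 30, 29]
Pivot position: 3

After partitioning with pivot 9, the array becomes [4, 4, 9, 9, 29, 30, 29]. The pivot is placed at index 3. All elements to the left of the pivot are <= 9, and all elements to the right are > 9.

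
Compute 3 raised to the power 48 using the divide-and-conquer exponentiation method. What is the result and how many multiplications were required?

Computing 3^48 by squaring (build up from 3^1; each line after the first costs one multiplication):

3^1 = 3
3^2 = (3^1)^2 = 3^2 = 9
3^3 = 3 * 3^2 = 3 * 9 = 27
3^6 = (3^3)^2 = 27^2 = 729
3^12 = (3^6)^2 = 729^2 = 531441
3^24 = (3^12)^2 = 531441^2 = 282429536481
3^48 = (3^24)^2 = 282429536481^2 = 79766443076872509863361

Result: 79766443076872509863361
Multiplications needed: 6 (6 lines after 3^1)

3^48 = 79766443076872509863361. Using exponentiation by squaring, this requires 6 multiplications. The key idea: if the exponent is even, square the half-power; if odd, multiply by the base once.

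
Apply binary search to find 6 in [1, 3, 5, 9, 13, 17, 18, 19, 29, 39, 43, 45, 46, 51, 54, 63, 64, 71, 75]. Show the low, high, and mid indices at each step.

Binary search for 6 in [1, 3, 5, 9, 13, 17, 18, 19, 29, 39, 43, 45, 46, 51, 54, 63, 64, 71, 75]:

lo=0, hi=18, mid=9, arr[mid]=39 -> 39 > 6, search left half
lo=0, hi=8, mid=4, arr[mid]=13 -> 13 > 6, search left half
lo=0, hi=3, mid=1, arr[mid]=3 -> 3 < 6, search right half
lo=2, hi=3, mid=2, arr[mid]=5 -> 5 < 6, search right half
lo=3, hi=3, mid=3, arr[mid]=9 -> 9 > 6, search left half
lo=3 > hi=2, target 6 not found

Binary search determines that 6 is not in the array after 5 comparisons. The search space was exhausted without finding the target.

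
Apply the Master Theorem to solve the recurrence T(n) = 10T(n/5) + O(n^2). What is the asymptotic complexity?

Master Theorem for T(n) = 10T(n/5) + O(n^2):

a = 10, b = 5, c = 2
log_b(a) = log_5(10) = 1.4307

Case 3: c = 2 > log_5(10) = 1.4307
T(n) = O(n^2) = O(n^2)

For T(n) = 10T(n/5) + O(n^2): log_5(10) = 1.4307. This is Case 3 of the Master Theorem (c > log_b(a), work dominated by root), giving O(n^2).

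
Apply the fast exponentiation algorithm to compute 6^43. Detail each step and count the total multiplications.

Computing 6^43 by squaring (build up from 6^1; each line after the first costs one multiplication):

6^1 = 6
6^2 = (6^1)^2 = 6^2 = 36
6^4 = (6^2)^2 = 36^2 = 1296
6^5 = 6 * 6^4 = 6 * 1296 = 7776
6^10 = (6^5)^2 = 7776^2 = 60466176
6^20 = (6^10)^2 = 60466176^2 = 3656158440062976
6^21 = 6 * 6^20 = 6 * 3656158440062976 = 21936950640377856
6^42 = (6^21)^2 = 21936950640377856^2 = 481229803398374426442198455156736
6^43 = 6 * 6^42 = 6 * 481229803398374426442198455156736 = 2887378820390246558653190730940416

Result: 2887378820390246558653190730940416
Multiplications needed: 8 (8 lines after 6^1)

6^43 = 2887378820390246558653190730940416. Using exponentiation by squaring, this requires 8 multiplications. The key idea: if the exponent is even, square the half-power; if odd, multiply by the base once.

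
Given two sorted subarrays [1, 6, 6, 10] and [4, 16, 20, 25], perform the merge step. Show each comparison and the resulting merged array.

Merging process:

Compare 1 vs 4: take 1 from left. Merged: [1]
Compare 6 vs 4: take 4 from right. Merged: [1, 4]
Compare 6 vs 16: take 6 from left. Merged: [1, 4, 6]
Compare 6 vs 16: take 6 from left. Merged: [1, 4, 6, 6]
Compare 10 vs 16: take 10 from left. Merged: [1, 4, 6, 6, 10]
Append remaining from right: [16, 20, 25]. Merged: [1, 4, 6, 6, 10, 16, 20, 25]

Final merged array: [1, 4, 6, 6, 10, 16, 20, 25]
Total comparisons: 5

The merged array is [1, 4, 6, 6, 10, 16, 20, 25], requiring 5 comparisons. The merge step runs in O(n) time where n is the total number of elements.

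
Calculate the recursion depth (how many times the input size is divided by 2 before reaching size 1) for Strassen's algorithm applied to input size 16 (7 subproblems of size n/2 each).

For divide and conquer with division factor 2:

Problem sizes at each level:
Level 0: 16
Level 1: 8
Level 2: 4
Level 3: 2
Level 4: 1

The root is level 0 and the size-1 base case is level 4 (the tree spans levels 0 through 4, i.e. 5 levels counting the root), so the depth is the number of divisions: log_2(16) = 4

The recursion tree depth is log_2(16) = 4. At each level, the problem size is divided by 2, so it takes 4 divisions to reduce to a base case of size 1. The algorithm makes 7 recursive calls at each level.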